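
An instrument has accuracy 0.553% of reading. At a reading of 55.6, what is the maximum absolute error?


Absolute error = (accuracy% / 100) * reading.
Error = (0.553 / 100) * 55.6
Error = 0.00553 * 55.6
Error = 0.3075

0.3075


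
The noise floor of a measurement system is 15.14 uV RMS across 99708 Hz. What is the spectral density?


Noise spectral density = Vrms / sqrt(BW).
NSD = 15.14 / sqrt(99708)
NSD = 15.14 / 315.7657
NSD = 0.0479 uV/sqrt(Hz)

0.0479 uV/sqrt(Hz)


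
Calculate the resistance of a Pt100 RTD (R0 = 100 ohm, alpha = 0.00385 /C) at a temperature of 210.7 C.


The RTD equation: Rt = R0 * (1 + alpha * T).
Rt = 100 * (1 + 0.00385 * 210.7)
Rt = 100 * (1 + 0.811195)
Rt = 100 * 1.811195
Rt = 181.12 ohm

181.12 ohm


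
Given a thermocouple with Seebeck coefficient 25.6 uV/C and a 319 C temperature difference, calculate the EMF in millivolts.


The thermocouple output V = sensitivity * dT.
V = 25.6 uV/C * 319 C
V = 8166.4 uV
V = 8.166 mV

8.166 mV


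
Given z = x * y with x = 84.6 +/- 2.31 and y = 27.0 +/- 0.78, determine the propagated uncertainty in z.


For a product z = x*y, the relative uncertainty is:
uz/z = sqrt((ux/x)^2 + (uy/y)^2)
Relative uncertainties: ux/x = 2.31/84.6 = 0.027305
uy/y = 0.78/27.0 = 0.028889
z = 84.6 * 27.0 = 2284.2
uz = 2284.2 * sqrt(0.027305^2 + 0.028889^2) = 90.799

90.799


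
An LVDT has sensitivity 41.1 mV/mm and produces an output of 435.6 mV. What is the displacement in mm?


Displacement = Vout / sensitivity.
d = 435.6 / 41.1
d = 10.599 mm

10.599 mm


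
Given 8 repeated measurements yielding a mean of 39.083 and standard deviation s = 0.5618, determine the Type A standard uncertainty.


The standard uncertainty for Type A evaluation is u = s / sqrt(n).
u = 0.5618 / sqrt(8)
u = 0.5618 / 2.8284
u = 0.1986

0.1986


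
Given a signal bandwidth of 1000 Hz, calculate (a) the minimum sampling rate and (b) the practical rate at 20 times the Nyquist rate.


By Nyquist theorem, fs_min = 2 * fmax.
fs_min = 2 * 1000 = 2000 Hz
Practical rate = 20 * fs_min = 20 * 2000 = 40000 Hz

fs_min = 2000 Hz, fs_practical = 40000 Hz


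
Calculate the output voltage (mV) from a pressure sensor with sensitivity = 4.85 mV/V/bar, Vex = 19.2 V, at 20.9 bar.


Output = sensitivity * Vex * P.
Vout = 4.85 * 19.2 * 20.9
Vout = 93.12 * 20.9
Vout = 1946.21 mV

1946.21 mV


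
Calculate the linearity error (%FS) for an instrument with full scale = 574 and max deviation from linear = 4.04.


Linearity error = (max deviation / full scale) * 100%.
Linearity = (4.04 / 574) * 100
Linearity = 0.704 %FS

0.704 %FS


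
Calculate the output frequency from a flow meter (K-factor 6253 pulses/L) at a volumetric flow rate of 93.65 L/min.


Frequency = K * Q / 60 (converting L/min to L/s).
f = 6253 * 93.65 / 60
f = 585593.45 / 60
f = 9759.89 Hz

9759.89 Hz


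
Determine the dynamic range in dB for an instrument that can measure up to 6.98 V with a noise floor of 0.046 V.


Dynamic range = 20 * log10(Vmax / Vnoise).
DR = 20 * log10(6.98 / 0.046)
DR = 20 * log10(151.74)
DR = 43.62 dB

43.62 dB


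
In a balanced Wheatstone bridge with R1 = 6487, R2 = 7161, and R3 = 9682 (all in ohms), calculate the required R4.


At balance: R1*R4 = R2*R3, so R4 = R2*R3/R1.
R4 = 7161 * 9682 / 6487
R4 = 69332802 / 6487
R4 = 10687.96 ohm

10687.96 ohm


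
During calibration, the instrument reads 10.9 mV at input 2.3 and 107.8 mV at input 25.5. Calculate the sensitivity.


Sensitivity = (y2 - y1) / (x2 - x1).
S = (107.8 - 10.9) / (25.5 - 2.3)
S = 96.9 / 23.2
S = 4.1767 mV/unit

4.1767 mV/unit


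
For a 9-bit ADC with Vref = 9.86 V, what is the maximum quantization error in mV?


The maximum quantization error is +/- LSB/2.
LSB = Vref / 2^n = 9.86 / 512 = 0.01925781 V
Max error = LSB / 2 = 0.01925781 / 2 = 0.00962891 V
Max error = 9.6289 mV

9.6289 mV


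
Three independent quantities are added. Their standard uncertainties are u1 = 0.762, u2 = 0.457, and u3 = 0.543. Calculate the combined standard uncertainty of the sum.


For a sum of independent quantities, uc = sqrt(u1^2 + u2^2 + u3^2).
uc = sqrt(0.762^2 + 0.457^2 + 0.543^2)
uc = sqrt(0.580644 + 0.208849 + 0.294849)
uc = 1.0413

1.0413


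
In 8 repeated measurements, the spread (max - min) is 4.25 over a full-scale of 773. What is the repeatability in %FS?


Repeatability = (spread / full scale) * 100%.
R = (4.25 / 773) * 100
R = 0.55 %FS

0.55 %FS


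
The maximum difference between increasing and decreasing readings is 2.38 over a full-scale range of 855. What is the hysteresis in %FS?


Hysteresis = (max difference / full scale) * 100%.
H = (2.38 / 855) * 100
H = 0.278 %FS

0.278 %FS


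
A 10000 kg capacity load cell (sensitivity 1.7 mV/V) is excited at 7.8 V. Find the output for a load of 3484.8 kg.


Vout = rated_output * Vex * (load / capacity).
Vout = 1.7 * 7.8 * (3484.8 / 10000)
Vout = 1.7 * 7.8 * 0.34848
Vout = 4.621 mV

4.621 mV


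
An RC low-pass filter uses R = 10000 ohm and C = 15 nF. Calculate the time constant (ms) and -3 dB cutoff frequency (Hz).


Time constant: tau = R * C.
tau = 10000 * 1.50e-08 = 0.00015 s
tau = 0.15 ms
Cutoff frequency: fc = 1 / (2*pi*R*C).
fc = 1 / (2*pi*0.00015) = 1061.03 Hz

tau = 0.15 ms, fc = 1061.03 Hz


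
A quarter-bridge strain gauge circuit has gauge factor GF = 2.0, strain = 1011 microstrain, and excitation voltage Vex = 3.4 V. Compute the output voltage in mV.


Quarter bridge output: Vout = (GF * epsilon * Vex) / 4.
Vout = (2.0 * 1011e-6 * 3.4) / 4
Vout = 0.0068748 / 4 V
Vout = 0.0017187 V = 1.7187 mV

1.7187 mV


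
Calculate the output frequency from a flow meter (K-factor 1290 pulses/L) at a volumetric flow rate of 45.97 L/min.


Frequency = K * Q / 60 (converting L/min to L/s).
f = 1290 * 45.97 / 60
f = 59301.3 / 60
f = 988.35 Hz

988.35 Hz


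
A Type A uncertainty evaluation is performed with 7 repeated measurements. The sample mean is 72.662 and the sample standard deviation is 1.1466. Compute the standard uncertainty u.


The standard uncertainty for Type A evaluation is u = s / sqrt(n).
u = 1.1466 / sqrt(7)
u = 1.1466 / 2.6458
u = 0.4334

0.4334


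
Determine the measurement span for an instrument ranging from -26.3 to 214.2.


Span = upper range - lower range.
Span = 214.2 - (-26.3)
Span = 240.5

240.5


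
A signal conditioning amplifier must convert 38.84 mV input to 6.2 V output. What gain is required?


Gain = Vout / Vin (converting to same units).
G = 6.2 V / 38.84 mV
G = 6200.0 mV / 38.84 mV
G = 159.63

159.63


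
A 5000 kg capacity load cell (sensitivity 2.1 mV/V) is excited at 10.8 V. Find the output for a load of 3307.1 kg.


Vout = rated_output * Vex * (load / capacity).
Vout = 2.1 * 10.8 * (3307.1 / 5000)
Vout = 2.1 * 10.8 * 0.66142
Vout = 15.001 mV

15.001 mV


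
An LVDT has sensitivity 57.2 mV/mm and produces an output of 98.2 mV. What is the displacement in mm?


Displacement = Vout / sensitivity.
d = 98.2 / 57.2
d = 1.717 mm

1.717 mm


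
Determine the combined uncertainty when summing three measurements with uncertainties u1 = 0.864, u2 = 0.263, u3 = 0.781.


For a sum of independent quantities, uc = sqrt(u1^2 + u2^2 + u3^2).
uc = sqrt(0.864^2 + 0.263^2 + 0.781^2)
uc = sqrt(0.746496 + 0.069169 + 0.609961)
uc = 1.194

1.194


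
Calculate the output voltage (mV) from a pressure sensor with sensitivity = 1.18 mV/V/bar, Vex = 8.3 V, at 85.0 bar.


Output = sensitivity * Vex * P.
Vout = 1.18 * 8.3 * 85.0
Vout = 9.794 * 85.0
Vout = 832.49 mV

832.49 mV


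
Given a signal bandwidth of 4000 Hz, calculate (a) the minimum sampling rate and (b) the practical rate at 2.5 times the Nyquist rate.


By Nyquist theorem, fs_min = 2 * fmax.
fs_min = 2 * 4000 = 8000 Hz
Practical rate = 2.5 * fs_min = 2.5 * 8000 = 20000 Hz

fs_min = 8000 Hz, fs_practical = 20000 Hz


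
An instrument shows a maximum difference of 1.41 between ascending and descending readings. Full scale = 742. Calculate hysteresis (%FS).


Hysteresis = (max difference / full scale) * 100%.
H = (1.41 / 742) * 100
H = 0.19 %FS

0.19 %FS


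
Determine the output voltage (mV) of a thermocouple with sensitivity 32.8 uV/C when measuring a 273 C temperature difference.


The thermocouple output V = sensitivity * dT.
V = 32.8 uV/C * 273 C
V = 8954.4 uV
V = 8.954 mV

8.954 mV


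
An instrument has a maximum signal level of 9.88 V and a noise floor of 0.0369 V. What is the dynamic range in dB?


Dynamic range = 20 * log10(Vmax / Vnoise).
DR = 20 * log10(9.88 / 0.0369)
DR = 20 * log10(267.75)
DR = 48.55 dB

48.55 dB


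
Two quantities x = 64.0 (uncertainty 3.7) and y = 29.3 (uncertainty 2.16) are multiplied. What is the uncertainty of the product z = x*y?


For a product z = x*y, the relative uncertainty is:
uz/z = sqrt((ux/x)^2 + (uy/y)^2)
Relative uncertainties: ux/x = 3.7/64.0 = 0.057813
uy/y = 2.16/29.3 = 0.07372
z = 64.0 * 29.3 = 1875.2
uz = 1875.2 * sqrt(0.057813^2 + 0.07372^2) = 175.679

175.679


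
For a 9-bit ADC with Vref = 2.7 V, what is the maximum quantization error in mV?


The maximum quantization error is +/- LSB/2.
LSB = Vref / 2^n = 2.7 / 512 = 0.00527344 V
Max error = LSB / 2 = 0.00527344 / 2 = 0.00263672 V
Max error = 2.6367 mV

2.6367 mV


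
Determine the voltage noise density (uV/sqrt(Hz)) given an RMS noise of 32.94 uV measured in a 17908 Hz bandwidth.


Noise spectral density = Vrms / sqrt(BW).
NSD = 32.94 / sqrt(17908)
NSD = 32.94 / 133.8208
NSD = 0.2462 uV/sqrt(Hz)

0.2462 uV/sqrt(Hz)


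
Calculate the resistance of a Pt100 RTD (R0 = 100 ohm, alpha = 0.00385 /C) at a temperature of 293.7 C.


The RTD equation: Rt = R0 * (1 + alpha * T).
Rt = 100 * (1 + 0.00385 * 293.7)
Rt = 100 * (1 + 1.130745)
Rt = 100 * 2.130745
Rt = 213.075 ohm

213.075 ohm


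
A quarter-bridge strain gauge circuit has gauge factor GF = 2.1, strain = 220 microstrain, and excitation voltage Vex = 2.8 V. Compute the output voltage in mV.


Quarter bridge output: Vout = (GF * epsilon * Vex) / 4.
Vout = (2.1 * 220e-6 * 2.8) / 4
Vout = 0.0012936 / 4 V
Vout = 0.0003234 V = 0.3234 mV

0.3234 mV


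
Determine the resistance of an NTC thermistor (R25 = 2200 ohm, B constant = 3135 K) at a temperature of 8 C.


NTC thermistor equation: Rt = R25 * exp(B * (1/T - 1/T25)).
T in Kelvin: 281.15 K, T25 = 298.15 K
1/T - 1/T25 = 1/281.15 - 1/298.15 = 0.0002028
B * (1/T - 1/T25) = 3135 * 0.0002028 = 0.6358
Rt = 2200 * exp(0.6358) = 4154.7 ohm

4154.7 ohm


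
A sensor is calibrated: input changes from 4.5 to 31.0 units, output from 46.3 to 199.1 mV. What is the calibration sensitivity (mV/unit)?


Sensitivity = (y2 - y1) / (x2 - x1).
S = (199.1 - 46.3) / (31.0 - 4.5)
S = 152.8 / 26.5
S = 5.766 mV/unit

5.766 mV/unit


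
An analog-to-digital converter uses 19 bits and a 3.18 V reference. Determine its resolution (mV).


The resolution (LSB) of an ADC is Vref / 2^n.
LSB = 3.18 / 2^19
LSB = 3.18 / 524288
LSB = 6.07e-06 V = 0.00606537 mV

0.00606537 mV


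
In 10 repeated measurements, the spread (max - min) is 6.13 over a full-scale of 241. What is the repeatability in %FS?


Repeatability = (spread / full scale) * 100%.
R = (6.13 / 241) * 100
R = 2.544 %FS

2.544 %FS


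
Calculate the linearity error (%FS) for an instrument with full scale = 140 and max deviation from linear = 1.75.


Linearity error = (max deviation / full scale) * 100%.
Linearity = (1.75 / 140) * 100
Linearity = 1.25 %FS

1.25 %FS


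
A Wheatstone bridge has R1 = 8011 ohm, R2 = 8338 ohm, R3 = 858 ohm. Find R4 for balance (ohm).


At balance: R1*R4 = R2*R3, so R4 = R2*R3/R1.
R4 = 8338 * 858 / 8011
R4 = 7154004 / 8011
R4 = 893.02 ohm

893.02 ohm


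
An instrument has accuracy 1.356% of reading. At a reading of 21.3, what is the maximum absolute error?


Absolute error = (accuracy% / 100) * reading.
Error = (1.356 / 100) * 21.3
Error = 0.01356 * 21.3
Error = 0.2888

0.2888


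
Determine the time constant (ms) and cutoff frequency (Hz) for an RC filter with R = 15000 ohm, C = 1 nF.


Time constant: tau = R * C.
tau = 15000 * 1.00e-09 = 1.5e-05 s
tau = 0.015 ms
Cutoff frequency: fc = 1 / (2*pi*R*C).
fc = 1 / (2*pi*1.5e-05) = 10610.33 Hz

tau = 0.015 ms, fc = 10610.33 Hz


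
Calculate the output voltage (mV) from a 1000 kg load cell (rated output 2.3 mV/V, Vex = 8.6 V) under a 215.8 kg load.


Vout = rated_output * Vex * (load / capacity).
Vout = 2.3 * 8.6 * (215.8 / 1000)
Vout = 2.3 * 8.6 * 0.2158
Vout = 4.269 mV

4.269 mV


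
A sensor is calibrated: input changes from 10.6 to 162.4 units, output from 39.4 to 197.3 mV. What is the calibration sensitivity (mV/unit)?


Sensitivity = (y2 - y1) / (x2 - x1).
S = (197.3 - 39.4) / (162.4 - 10.6)
S = 157.9 / 151.8
S = 1.0402 mV/unit

1.0402 mV/unit


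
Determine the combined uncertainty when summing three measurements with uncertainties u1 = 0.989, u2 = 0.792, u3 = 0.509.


For a sum of independent quantities, uc = sqrt(u1^2 + u2^2 + u3^2).
uc = sqrt(0.989^2 + 0.792^2 + 0.509^2)
uc = sqrt(0.978121 + 0.627264 + 0.259081)
uc = 1.3655

1.3655


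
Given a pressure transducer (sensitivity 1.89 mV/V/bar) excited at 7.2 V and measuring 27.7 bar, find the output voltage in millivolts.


Output = sensitivity * Vex * P.
Vout = 1.89 * 7.2 * 27.7
Vout = 13.608 * 27.7
Vout = 376.94 mV

376.94 mV


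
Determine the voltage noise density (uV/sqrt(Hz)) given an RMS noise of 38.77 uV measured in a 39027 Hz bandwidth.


Noise spectral density = Vrms / sqrt(BW).
NSD = 38.77 / sqrt(39027)
NSD = 38.77 / 197.5525
NSD = 0.1963 uV/sqrt(Hz)

0.1963 uV/sqrt(Hz)


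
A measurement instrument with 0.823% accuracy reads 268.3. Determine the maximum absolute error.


Absolute error = (accuracy% / 100) * reading.
Error = (0.823 / 100) * 268.3
Error = 0.00823 * 268.3
Error = 2.2081

2.2081


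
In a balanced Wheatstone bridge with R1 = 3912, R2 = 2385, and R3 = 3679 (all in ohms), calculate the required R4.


At balance: R1*R4 = R2*R3, so R4 = R2*R3/R1.
R4 = 2385 * 3679 / 3912
R4 = 8774415 / 3912
R4 = 2242.95 ohm

2242.95 ohm


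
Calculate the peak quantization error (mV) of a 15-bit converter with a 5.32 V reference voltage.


The maximum quantization error is +/- LSB/2.
LSB = Vref / 2^n = 5.32 / 32768 = 0.00016235 V
Max error = LSB / 2 = 0.00016235 / 2 = 8.118e-05 V
Max error = 0.0812 mV

0.0812 mV


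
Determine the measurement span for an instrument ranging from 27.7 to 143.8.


Span = upper range - lower range.
Span = 143.8 - (27.7)
Span = 116.1

116.1


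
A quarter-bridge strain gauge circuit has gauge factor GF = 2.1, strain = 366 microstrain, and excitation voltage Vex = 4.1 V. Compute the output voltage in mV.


Quarter bridge output: Vout = (GF * epsilon * Vex) / 4.
Vout = (2.1 * 366e-6 * 4.1) / 4
Vout = 0.00315126 / 4 V
Vout = 0.00078781 V = 0.7878 mV

0.7878 mV


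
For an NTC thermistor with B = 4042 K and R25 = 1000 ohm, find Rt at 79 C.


NTC thermistor equation: Rt = R25 * exp(B * (1/T - 1/T25)).
T in Kelvin: 352.15 K, T25 = 298.15 K
1/T - 1/T25 = 1/352.15 - 1/298.15 = -0.00051432
B * (1/T - 1/T25) = 4042 * -0.00051432 = -2.0789
Rt = 1000 * exp(-2.0789) = 125.1 ohm

125.1 ohm


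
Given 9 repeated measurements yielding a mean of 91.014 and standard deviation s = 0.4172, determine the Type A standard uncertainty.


The standard uncertainty for Type A evaluation is u = s / sqrt(n).
u = 0.4172 / sqrt(9)
u = 0.4172 / 3.0
u = 0.1391

0.1391


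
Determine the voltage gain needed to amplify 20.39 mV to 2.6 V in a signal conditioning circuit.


Gain = Vout / Vin (converting to same units).
G = 2.6 V / 20.39 mV
G = 2600.0 mV / 20.39 mV
G = 127.51

127.51


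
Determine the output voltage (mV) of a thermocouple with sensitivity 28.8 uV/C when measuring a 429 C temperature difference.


The thermocouple output V = sensitivity * dT.
V = 28.8 uV/C * 429 C
V = 12355.2 uV
V = 12.355 mV

12.355 mV


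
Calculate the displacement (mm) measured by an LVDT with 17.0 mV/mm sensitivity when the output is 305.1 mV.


Displacement = Vout / sensitivity.
d = 305.1 / 17.0
d = 17.947 mm

17.947 mm


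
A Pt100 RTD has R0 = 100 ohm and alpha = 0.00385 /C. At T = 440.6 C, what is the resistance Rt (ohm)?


The RTD equation: Rt = R0 * (1 + alpha * T).
Rt = 100 * (1 + 0.00385 * 440.6)
Rt = 100 * (1 + 1.69631)
Rt = 100 * 2.69631
Rt = 269.631 ohm

269.631 ohm


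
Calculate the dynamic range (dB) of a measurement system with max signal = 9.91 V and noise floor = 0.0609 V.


Dynamic range = 20 * log10(Vmax / Vnoise).
DR = 20 * log10(9.91 / 0.0609)
DR = 20 * log10(162.73)
DR = 44.23 dB

44.23 dB


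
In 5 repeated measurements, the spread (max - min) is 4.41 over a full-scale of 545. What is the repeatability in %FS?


Repeatability = (spread / full scale) * 100%.
R = (4.41 / 545) * 100
R = 0.809 %FS

0.809 %FS


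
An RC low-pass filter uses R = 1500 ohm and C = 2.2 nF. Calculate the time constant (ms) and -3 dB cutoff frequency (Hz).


Time constant: tau = R * C.
tau = 1500 * 2.20e-09 = 3.3e-06 s
tau = 0.0033 ms
Cutoff frequency: fc = 1 / (2*pi*R*C).
fc = 1 / (2*pi*3.3e-06) = 48228.77 Hz

tau = 0.0033 ms, fc = 48228.77 Hz


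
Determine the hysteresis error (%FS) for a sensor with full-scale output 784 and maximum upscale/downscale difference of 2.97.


Hysteresis = (max difference / full scale) * 100%.
H = (2.97 / 784) * 100
H = 0.379 %FS

0.379 %FS


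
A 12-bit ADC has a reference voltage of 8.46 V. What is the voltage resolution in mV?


The resolution (LSB) of an ADC is Vref / 2^n.
LSB = 8.46 / 2^12
LSB = 8.46 / 4096
LSB = 0.00206543 V = 2.06542969 mV

2.06542969 mV


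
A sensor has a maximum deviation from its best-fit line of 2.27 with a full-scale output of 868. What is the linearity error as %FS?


Linearity error = (max deviation / full scale) * 100%.
Linearity = (2.27 / 868) * 100
Linearity = 0.262 %FS

0.262 %FS


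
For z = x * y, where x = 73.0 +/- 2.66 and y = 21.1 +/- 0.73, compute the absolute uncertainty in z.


For a product z = x*y, the relative uncertainty is:
uz/z = sqrt((ux/x)^2 + (uy/y)^2)
Relative uncertainties: ux/x = 2.66/73.0 = 0.036438
uy/y = 0.73/21.1 = 0.034597
z = 73.0 * 21.1 = 1540.3
uz = 1540.3 * sqrt(0.036438^2 + 0.034597^2) = 77.395

77.395


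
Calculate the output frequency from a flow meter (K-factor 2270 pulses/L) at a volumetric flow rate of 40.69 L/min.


Frequency = K * Q / 60 (converting L/min to L/s).
f = 2270 * 40.69 / 60
f = 92366.3 / 60
f = 1539.44 Hz

1539.44 Hz


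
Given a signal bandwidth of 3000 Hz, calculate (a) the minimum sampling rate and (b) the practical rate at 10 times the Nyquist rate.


By Nyquist theorem, fs_min = 2 * fmax.
fs_min = 2 * 3000 = 6000 Hz
Practical rate = 10 * fs_min = 10 * 6000 = 60000 Hz

fs_min = 6000 Hz, fs_practical = 60000 Hz


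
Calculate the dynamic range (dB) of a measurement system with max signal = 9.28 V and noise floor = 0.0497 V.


Dynamic range = 20 * log10(Vmax / Vnoise).
DR = 20 * log10(9.28 / 0.0497)
DR = 20 * log10(186.72)
DR = 45.42 dB

45.42 dB


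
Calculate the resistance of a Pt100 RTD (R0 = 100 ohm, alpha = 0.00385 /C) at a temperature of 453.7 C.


The RTD equation: Rt = R0 * (1 + alpha * T).
Rt = 100 * (1 + 0.00385 * 453.7)
Rt = 100 * (1 + 1.746745)
Rt = 100 * 2.746745
Rt = 274.674 ohm

274.674 ohm


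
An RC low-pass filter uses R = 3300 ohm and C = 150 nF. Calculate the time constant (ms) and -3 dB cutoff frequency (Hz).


Time constant: tau = R * C.
tau = 3300 * 1.50e-07 = 0.000495 s
tau = 0.495 ms
Cutoff frequency: fc = 1 / (2*pi*R*C).
fc = 1 / (2*pi*0.000495) = 321.53 Hz

tau = 0.495 ms, fc = 321.53 Hz


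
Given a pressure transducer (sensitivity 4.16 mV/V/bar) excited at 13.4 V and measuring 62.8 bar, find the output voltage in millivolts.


Output = sensitivity * Vex * P.
Vout = 4.16 * 13.4 * 62.8
Vout = 55.744 * 62.8
Vout = 3500.72 mV

3500.72 mV


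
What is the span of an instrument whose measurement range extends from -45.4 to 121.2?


Span = upper range - lower range.
Span = 121.2 - (-45.4)
Span = 166.6

166.6


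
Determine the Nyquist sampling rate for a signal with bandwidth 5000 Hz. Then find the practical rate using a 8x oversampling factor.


By Nyquist theorem, fs_min = 2 * fmax.
fs_min = 2 * 5000 = 10000 Hz
Practical rate = 8 * fs_min = 8 * 10000 = 80000 Hz

fs_min = 10000 Hz, fs_practical = 80000 Hz


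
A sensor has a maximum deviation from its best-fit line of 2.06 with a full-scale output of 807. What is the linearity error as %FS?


Linearity error = (max deviation / full scale) * 100%.
Linearity = (2.06 / 807) * 100
Linearity = 0.255 %FS

0.255 %FS


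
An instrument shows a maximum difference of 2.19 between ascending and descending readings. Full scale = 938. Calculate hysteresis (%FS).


Hysteresis = (max difference / full scale) * 100%.
H = (2.19 / 938) * 100
H = 0.233 %FS

0.233 %FS


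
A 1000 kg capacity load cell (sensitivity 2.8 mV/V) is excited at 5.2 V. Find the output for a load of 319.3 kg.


Vout = rated_output * Vex * (load / capacity).
Vout = 2.8 * 5.2 * (319.3 / 1000)
Vout = 2.8 * 5.2 * 0.3193
Vout = 4.649 mV

4.649 mV


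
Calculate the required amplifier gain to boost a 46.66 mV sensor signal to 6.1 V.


Gain = Vout / Vin (converting to same units).
G = 6.1 V / 46.66 mV
G = 6100.0 mV / 46.66 mV
G = 130.73

130.73


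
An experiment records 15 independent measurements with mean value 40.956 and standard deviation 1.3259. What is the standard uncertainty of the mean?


The standard uncertainty for Type A evaluation is u = s / sqrt(n).
u = 1.3259 / sqrt(15)
u = 1.3259 / 3.873
u = 0.3423

0.3423


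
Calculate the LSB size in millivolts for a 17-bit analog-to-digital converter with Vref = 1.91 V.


The resolution (LSB) of an ADC is Vref / 2^n.
LSB = 1.91 / 2^17
LSB = 1.91 / 131072
LSB = 1.457e-05 V = 0.01457214 mV

0.01457214 mV


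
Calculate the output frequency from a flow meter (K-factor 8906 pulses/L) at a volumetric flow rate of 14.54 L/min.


Frequency = K * Q / 60 (converting L/min to L/s).
f = 8906 * 14.54 / 60
f = 129493.24 / 60
f = 2158.22 Hz

2158.22 Hz


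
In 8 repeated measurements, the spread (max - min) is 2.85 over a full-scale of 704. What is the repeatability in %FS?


Repeatability = (spread / full scale) * 100%.
R = (2.85 / 704) * 100
R = 0.405 %FS

0.405 %FS


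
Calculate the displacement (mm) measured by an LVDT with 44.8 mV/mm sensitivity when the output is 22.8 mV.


Displacement = Vout / sensitivity.
d = 22.8 / 44.8
d = 0.509 mm

0.509 mm


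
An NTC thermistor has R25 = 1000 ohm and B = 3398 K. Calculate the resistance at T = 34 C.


NTC thermistor equation: Rt = R25 * exp(B * (1/T - 1/T25)).
T in Kelvin: 307.15 K, T25 = 298.15 K
1/T - 1/T25 = 1/307.15 - 1/298.15 = -9.828e-05
B * (1/T - 1/T25) = 3398 * -9.828e-05 = -0.3339
Rt = 1000 * exp(-0.3339) = 716.1 ohm

716.1 ohm


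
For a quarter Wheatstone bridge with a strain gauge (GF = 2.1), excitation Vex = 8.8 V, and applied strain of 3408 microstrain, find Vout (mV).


Quarter bridge output: Vout = (GF * epsilon * Vex) / 4.
Vout = (2.1 * 3408e-6 * 8.8) / 4
Vout = 0.06297984 / 4 V
Vout = 0.01574496 V = 15.745 mV

15.745 mV


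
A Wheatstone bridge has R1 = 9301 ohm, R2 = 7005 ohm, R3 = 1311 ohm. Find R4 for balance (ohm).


At balance: R1*R4 = R2*R3, so R4 = R2*R3/R1.
R4 = 7005 * 1311 / 9301
R4 = 9183555 / 9301
R4 = 987.37 ohm

987.37 ohm


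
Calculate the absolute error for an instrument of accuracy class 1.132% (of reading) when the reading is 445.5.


Absolute error = (accuracy% / 100) * reading.
Error = (1.132 / 100) * 445.5
Error = 0.01132 * 445.5
Error = 5.0431

5.0431


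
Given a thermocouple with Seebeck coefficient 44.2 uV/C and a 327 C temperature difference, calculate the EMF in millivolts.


The thermocouple output V = sensitivity * dT.
V = 44.2 uV/C * 327 C
V = 14453.4 uV
V = 14.453 mV

14.453 mV


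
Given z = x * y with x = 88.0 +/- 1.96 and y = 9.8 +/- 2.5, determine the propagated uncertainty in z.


For a product z = x*y, the relative uncertainty is:
uz/z = sqrt((ux/x)^2 + (uy/y)^2)
Relative uncertainties: ux/x = 1.96/88.0 = 0.022273
uy/y = 2.5/9.8 = 0.255102
z = 88.0 * 9.8 = 862.4
uz = 862.4 * sqrt(0.022273^2 + 0.255102^2) = 220.837

220.837


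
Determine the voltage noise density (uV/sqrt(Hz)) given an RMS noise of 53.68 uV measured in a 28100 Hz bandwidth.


Noise spectral density = Vrms / sqrt(BW).
NSD = 53.68 / sqrt(28100)
NSD = 53.68 / 167.6305
NSD = 0.3202 uV/sqrt(Hz)

0.3202 uV/sqrt(Hz)


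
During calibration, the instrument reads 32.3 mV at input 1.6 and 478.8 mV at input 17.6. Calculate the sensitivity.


Sensitivity = (y2 - y1) / (x2 - x1).
S = (478.8 - 32.3) / (17.6 - 1.6)
S = 446.5 / 16.0
S = 27.9062 mV/unit

27.9062 mV/unit


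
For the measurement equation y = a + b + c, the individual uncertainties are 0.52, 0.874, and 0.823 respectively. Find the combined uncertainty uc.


For a sum of independent quantities, uc = sqrt(u1^2 + u2^2 + u3^2).
uc = sqrt(0.52^2 + 0.874^2 + 0.823^2)
uc = sqrt(0.2704 + 0.763876 + 0.677329)
uc = 1.3083

1.3083


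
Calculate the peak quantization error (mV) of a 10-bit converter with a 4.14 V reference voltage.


The maximum quantization error is +/- LSB/2.
LSB = Vref / 2^n = 4.14 / 1024 = 0.00404297 V
Max error = LSB / 2 = 0.00404297 / 2 = 0.00202148 V
Max error = 2.0215 mV

2.0215 mV


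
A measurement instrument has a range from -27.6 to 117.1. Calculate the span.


Span = upper range - lower range.
Span = 117.1 - (-27.6)
Span = 144.7

144.7


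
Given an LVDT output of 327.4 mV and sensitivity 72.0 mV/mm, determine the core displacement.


Displacement = Vout / sensitivity.
d = 327.4 / 72.0
d = 4.547 mm

4.547 mm


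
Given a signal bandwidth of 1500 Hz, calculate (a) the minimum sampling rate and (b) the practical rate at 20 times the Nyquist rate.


By Nyquist theorem, fs_min = 2 * fmax.
fs_min = 2 * 1500 = 3000 Hz
Practical rate = 20 * fs_min = 20 * 3000 = 60000 Hz

fs_min = 3000 Hz, fs_practical = 60000 Hz


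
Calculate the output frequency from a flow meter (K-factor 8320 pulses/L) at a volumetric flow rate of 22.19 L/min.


Frequency = K * Q / 60 (converting L/min to L/s).
f = 8320 * 22.19 / 60
f = 184620.8 / 60
f = 3077.01 Hz

3077.01 Hz


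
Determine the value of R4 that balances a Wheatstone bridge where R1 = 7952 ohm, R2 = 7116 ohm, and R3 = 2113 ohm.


At balance: R1*R4 = R2*R3, so R4 = R2*R3/R1.
R4 = 7116 * 2113 / 7952
R4 = 15036108 / 7952
R4 = 1890.86 ohm

1890.86 ohm


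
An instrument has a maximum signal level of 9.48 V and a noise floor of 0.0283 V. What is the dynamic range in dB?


Dynamic range = 20 * log10(Vmax / Vnoise).
DR = 20 * log10(9.48 / 0.0283)
DR = 20 * log10(334.98)
DR = 50.5 dB

50.5 dB


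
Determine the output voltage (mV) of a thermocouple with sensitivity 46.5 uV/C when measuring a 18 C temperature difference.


The thermocouple output V = sensitivity * dT.
V = 46.5 uV/C * 18 C
V = 837.0 uV
V = 0.837 mV

0.837 mV


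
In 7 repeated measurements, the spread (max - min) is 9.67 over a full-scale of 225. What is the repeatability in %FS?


Repeatability = (spread / full scale) * 100%.
R = (9.67 / 225) * 100
R = 4.298 %FS

4.298 %FS


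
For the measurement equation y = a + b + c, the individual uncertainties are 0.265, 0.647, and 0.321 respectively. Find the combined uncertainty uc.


For a sum of independent quantities, uc = sqrt(u1^2 + u2^2 + u3^2).
uc = sqrt(0.265^2 + 0.647^2 + 0.321^2)
uc = sqrt(0.070225 + 0.418609 + 0.103041)
uc = 0.7693

0.7693


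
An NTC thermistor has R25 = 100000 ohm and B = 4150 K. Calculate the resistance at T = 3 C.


NTC thermistor equation: Rt = R25 * exp(B * (1/T - 1/T25)).
T in Kelvin: 276.15 K, T25 = 298.15 K
1/T - 1/T25 = 1/276.15 - 1/298.15 = 0.0002672
B * (1/T - 1/T25) = 4150 * 0.0002672 = 1.1089
Rt = 100000 * exp(1.1089) = 303101.1 ohm

303101.1 ohm


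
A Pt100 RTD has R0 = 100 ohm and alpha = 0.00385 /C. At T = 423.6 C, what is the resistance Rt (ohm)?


The RTD equation: Rt = R0 * (1 + alpha * T).
Rt = 100 * (1 + 0.00385 * 423.6)
Rt = 100 * (1 + 1.63086)
Rt = 100 * 2.63086
Rt = 263.086 ohm

263.086 ohm


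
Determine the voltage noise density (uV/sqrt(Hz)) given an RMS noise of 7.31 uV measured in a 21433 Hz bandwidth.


Noise spectral density = Vrms / sqrt(BW).
NSD = 7.31 / sqrt(21433)
NSD = 7.31 / 146.4001
NSD = 0.0499 uV/sqrt(Hz)

0.0499 uV/sqrt(Hz)


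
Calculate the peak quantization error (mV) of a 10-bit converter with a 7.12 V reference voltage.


The maximum quantization error is +/- LSB/2.
LSB = Vref / 2^n = 7.12 / 1024 = 0.00695313 V
Max error = LSB / 2 = 0.00695313 / 2 = 0.00347656 V
Max error = 3.4766 mV

3.4766 mV


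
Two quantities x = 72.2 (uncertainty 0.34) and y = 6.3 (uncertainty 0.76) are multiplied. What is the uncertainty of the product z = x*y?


For a product z = x*y, the relative uncertainty is:
uz/z = sqrt((ux/x)^2 + (uy/y)^2)
Relative uncertainties: ux/x = 0.34/72.2 = 0.004709
uy/y = 0.76/6.3 = 0.120635
z = 72.2 * 6.3 = 454.9
uz = 454.9 * sqrt(0.004709^2 + 0.120635^2) = 54.914

54.914


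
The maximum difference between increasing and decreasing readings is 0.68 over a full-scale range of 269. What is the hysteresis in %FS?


Hysteresis = (max difference / full scale) * 100%.
H = (0.68 / 269) * 100
H = 0.253 %FS

0.253 %FS


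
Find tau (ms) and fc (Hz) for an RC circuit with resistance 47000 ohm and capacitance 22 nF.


Time constant: tau = R * C.
tau = 47000 * 2.20e-08 = 0.001034 s
tau = 1.034 ms
Cutoff frequency: fc = 1 / (2*pi*R*C).
fc = 1 / (2*pi*0.001034) = 153.92 Hz

tau = 1.034 ms, fc = 153.92 Hz


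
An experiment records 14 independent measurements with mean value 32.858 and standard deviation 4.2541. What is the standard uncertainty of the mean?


The standard uncertainty for Type A evaluation is u = s / sqrt(n).
u = 4.2541 / sqrt(14)
u = 4.2541 / 3.7417
u = 1.137

1.137


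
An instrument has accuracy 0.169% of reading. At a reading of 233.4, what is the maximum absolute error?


Absolute error = (accuracy% / 100) * reading.
Error = (0.169 / 100) * 233.4
Error = 0.00169 * 233.4
Error = 0.3944

0.3944


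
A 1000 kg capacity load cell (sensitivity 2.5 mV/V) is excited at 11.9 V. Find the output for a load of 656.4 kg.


Vout = rated_output * Vex * (load / capacity).
Vout = 2.5 * 11.9 * (656.4 / 1000)
Vout = 2.5 * 11.9 * 0.6564
Vout = 19.528 mV

19.528 mV


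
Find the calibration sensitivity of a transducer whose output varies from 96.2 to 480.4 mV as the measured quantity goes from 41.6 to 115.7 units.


Sensitivity = (y2 - y1) / (x2 - x1).
S = (480.4 - 96.2) / (115.7 - 41.6)
S = 384.2 / 74.1
S = 5.1849 mV/unit

5.1849 mV/unit


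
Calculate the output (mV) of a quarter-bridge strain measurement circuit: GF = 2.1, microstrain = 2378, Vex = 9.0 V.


Quarter bridge output: Vout = (GF * epsilon * Vex) / 4.
Vout = (2.1 * 2378e-6 * 9.0) / 4
Vout = 0.0449442 / 4 V
Vout = 0.01123605 V = 11.236 mV

11.236 mV


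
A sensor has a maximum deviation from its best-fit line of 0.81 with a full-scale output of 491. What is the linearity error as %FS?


Linearity error = (max deviation / full scale) * 100%.
Linearity = (0.81 / 491) * 100
Linearity = 0.165 %FS

0.165 %FS


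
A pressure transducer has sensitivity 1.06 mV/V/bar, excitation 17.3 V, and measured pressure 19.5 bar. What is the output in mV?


Output = sensitivity * Vex * P.
Vout = 1.06 * 17.3 * 19.5
Vout = 18.338 * 19.5
Vout = 357.59 mV

357.59 mV


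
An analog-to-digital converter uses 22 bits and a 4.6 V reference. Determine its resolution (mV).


The resolution (LSB) of an ADC is Vref / 2^n.
LSB = 4.6 / 2^22
LSB = 4.6 / 4194304
LSB = 1.1e-06 V = 0.00109673 mV

0.00109673 mV


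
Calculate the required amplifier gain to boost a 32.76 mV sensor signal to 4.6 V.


Gain = Vout / Vin (converting to same units).
G = 4.6 V / 32.76 mV
G = 4600.0 mV / 32.76 mV
G = 140.42

140.42


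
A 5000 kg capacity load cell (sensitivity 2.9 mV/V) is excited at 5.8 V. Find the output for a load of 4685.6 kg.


Vout = rated_output * Vex * (load / capacity).
Vout = 2.9 * 5.8 * (4685.6 / 5000)
Vout = 2.9 * 5.8 * 0.93712
Vout = 15.762 mV

15.762 mV


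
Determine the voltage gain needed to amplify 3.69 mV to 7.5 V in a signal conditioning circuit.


Gain = Vout / Vin (converting to same units).
G = 7.5 V / 3.69 mV
G = 7500.0 mV / 3.69 mV
G = 2032.52

2032.52


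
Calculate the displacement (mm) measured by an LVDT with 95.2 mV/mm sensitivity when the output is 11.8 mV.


Displacement = Vout / sensitivity.
d = 11.8 / 95.2
d = 0.124 mm

0.124 mm


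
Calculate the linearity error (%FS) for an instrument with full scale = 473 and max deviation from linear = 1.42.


Linearity error = (max deviation / full scale) * 100%.
Linearity = (1.42 / 473) * 100
Linearity = 0.3 %FS

0.3 %FS


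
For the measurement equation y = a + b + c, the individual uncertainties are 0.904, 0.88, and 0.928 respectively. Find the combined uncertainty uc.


For a sum of independent quantities, uc = sqrt(u1^2 + u2^2 + u3^2).
uc = sqrt(0.904^2 + 0.88^2 + 0.928^2)
uc = sqrt(0.817216 + 0.7744 + 0.861184)
uc = 1.5661

1.5661


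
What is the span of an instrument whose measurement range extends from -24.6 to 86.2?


Span = upper range - lower range.
Span = 86.2 - (-24.6)
Span = 110.8

110.8


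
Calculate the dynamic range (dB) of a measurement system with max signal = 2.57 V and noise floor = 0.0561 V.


Dynamic range = 20 * log10(Vmax / Vnoise).
DR = 20 * log10(2.57 / 0.0561)
DR = 20 * log10(45.81)
DR = 33.22 dB

33.22 dB


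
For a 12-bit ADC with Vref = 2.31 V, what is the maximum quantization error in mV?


The maximum quantization error is +/- LSB/2.
LSB = Vref / 2^n = 2.31 / 4096 = 0.00056396 V
Max error = LSB / 2 = 0.00056396 / 2 = 0.00028198 V
Max error = 0.282 mV

0.282 mV


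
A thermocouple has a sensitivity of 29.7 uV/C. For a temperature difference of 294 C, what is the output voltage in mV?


The thermocouple output V = sensitivity * dT.
V = 29.7 uV/C * 294 C
V = 8731.8 uV
V = 8.732 mV

8.732 mV


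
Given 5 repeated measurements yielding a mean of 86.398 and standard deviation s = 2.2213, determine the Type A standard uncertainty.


The standard uncertainty for Type A evaluation is u = s / sqrt(n).
u = 2.2213 / sqrt(5)
u = 2.2213 / 2.2361
u = 0.9934

0.9934


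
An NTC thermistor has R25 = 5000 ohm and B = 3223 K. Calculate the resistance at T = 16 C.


NTC thermistor equation: Rt = R25 * exp(B * (1/T - 1/T25)).
T in Kelvin: 289.15 K, T25 = 298.15 K
1/T - 1/T25 = 1/289.15 - 1/298.15 = 0.0001044
B * (1/T - 1/T25) = 3223 * 0.0001044 = 0.3365
Rt = 5000 * exp(0.3365) = 7000.0 ohm

7000.0 ohm


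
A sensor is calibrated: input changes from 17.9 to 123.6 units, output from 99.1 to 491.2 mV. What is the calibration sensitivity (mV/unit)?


Sensitivity = (y2 - y1) / (x2 - x1).
S = (491.2 - 99.1) / (123.6 - 17.9)
S = 392.1 / 105.7
S = 3.7096 mV/unit

3.7096 mV/unit


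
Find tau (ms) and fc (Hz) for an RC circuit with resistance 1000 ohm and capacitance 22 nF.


Time constant: tau = R * C.
tau = 1000 * 2.20e-08 = 2.2e-05 s
tau = 0.022 ms
Cutoff frequency: fc = 1 / (2*pi*R*C).
fc = 1 / (2*pi*2.2e-05) = 7234.32 Hz

tau = 0.022 ms, fc = 7234.32 Hz


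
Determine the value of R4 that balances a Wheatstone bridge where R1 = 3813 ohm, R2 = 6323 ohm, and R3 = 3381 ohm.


At balance: R1*R4 = R2*R3, so R4 = R2*R3/R1.
R4 = 6323 * 3381 / 3813
R4 = 21378063 / 3813
R4 = 5606.63 ohm

5606.63 ohm


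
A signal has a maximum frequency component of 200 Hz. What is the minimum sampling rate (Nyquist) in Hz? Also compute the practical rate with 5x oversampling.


By Nyquist theorem, fs_min = 2 * fmax.
fs_min = 2 * 200 = 400 Hz
Practical rate = 5 * fs_min = 5 * 400 = 2000 Hz

fs_min = 400 Hz, fs_practical = 2000 Hz


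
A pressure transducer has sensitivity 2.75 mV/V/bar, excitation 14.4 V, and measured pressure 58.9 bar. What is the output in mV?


Output = sensitivity * Vex * P.
Vout = 2.75 * 14.4 * 58.9
Vout = 39.6 * 58.9
Vout = 2332.44 mV

2332.44 mV


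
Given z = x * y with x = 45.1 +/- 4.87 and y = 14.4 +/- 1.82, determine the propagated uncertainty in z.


For a product z = x*y, the relative uncertainty is:
uz/z = sqrt((ux/x)^2 + (uy/y)^2)
Relative uncertainties: ux/x = 4.87/45.1 = 0.107982
uy/y = 1.82/14.4 = 0.126389
z = 45.1 * 14.4 = 649.4
uz = 649.4 * sqrt(0.107982^2 + 0.126389^2) = 107.96

107.96


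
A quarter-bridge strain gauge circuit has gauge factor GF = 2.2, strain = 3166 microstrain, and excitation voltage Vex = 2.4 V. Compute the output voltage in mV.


Quarter bridge output: Vout = (GF * epsilon * Vex) / 4.
Vout = (2.2 * 3166e-6 * 2.4) / 4
Vout = 0.01671648 / 4 V
Vout = 0.00417912 V = 4.1791 mV

4.1791 mV


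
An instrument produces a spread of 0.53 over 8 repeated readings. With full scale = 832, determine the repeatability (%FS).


Repeatability = (spread / full scale) * 100%.
R = (0.53 / 832) * 100
R = 0.064 %FS

0.064 %FS


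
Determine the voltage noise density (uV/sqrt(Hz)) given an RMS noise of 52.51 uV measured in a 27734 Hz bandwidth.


Noise spectral density = Vrms / sqrt(BW).
NSD = 52.51 / sqrt(27734)
NSD = 52.51 / 166.5353
NSD = 0.3153 uV/sqrt(Hz)

0.3153 uV/sqrt(Hz)


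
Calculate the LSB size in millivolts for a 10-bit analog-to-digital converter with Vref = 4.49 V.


The resolution (LSB) of an ADC is Vref / 2^n.
LSB = 4.49 / 2^10
LSB = 4.49 / 1024
LSB = 0.00438477 V = 4.38476562 mV

4.38476562 mV


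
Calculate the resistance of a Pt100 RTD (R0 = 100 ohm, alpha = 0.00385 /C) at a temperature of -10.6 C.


The RTD equation: Rt = R0 * (1 + alpha * T).
Rt = 100 * (1 + 0.00385 * -10.6)
Rt = 100 * (1 + -0.04081)
Rt = 100 * 0.95919
Rt = 95.919 ohm

95.919 ohm


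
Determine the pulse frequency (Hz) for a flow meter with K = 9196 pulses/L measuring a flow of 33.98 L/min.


Frequency = K * Q / 60 (converting L/min to L/s).
f = 9196 * 33.98 / 60
f = 312480.08 / 60
f = 5208.0 Hz

5208.0 Hz


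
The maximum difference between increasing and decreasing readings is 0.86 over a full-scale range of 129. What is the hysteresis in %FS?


Hysteresis = (max difference / full scale) * 100%.
H = (0.86 / 129) * 100
H = 0.667 %FS

0.667 %FS


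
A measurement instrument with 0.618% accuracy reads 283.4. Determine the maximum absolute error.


Absolute error = (accuracy% / 100) * reading.
Error = (0.618 / 100) * 283.4
Error = 0.00618 * 283.4
Error = 1.7514

1.7514


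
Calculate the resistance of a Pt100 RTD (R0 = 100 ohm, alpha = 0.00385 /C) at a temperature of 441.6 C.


The RTD equation: Rt = R0 * (1 + alpha * T).
Rt = 100 * (1 + 0.00385 * 441.6)
Rt = 100 * (1 + 1.70016)
Rt = 100 * 2.70016
Rt = 270.016 ohm

270.016 ohm


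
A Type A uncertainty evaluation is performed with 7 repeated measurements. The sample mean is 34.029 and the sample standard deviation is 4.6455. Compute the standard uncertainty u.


The standard uncertainty for Type A evaluation is u = s / sqrt(n).
u = 4.6455 / sqrt(7)
u = 4.6455 / 2.6458
u = 1.7558

1.7558


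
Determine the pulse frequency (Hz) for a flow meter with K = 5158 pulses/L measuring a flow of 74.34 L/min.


Frequency = K * Q / 60 (converting L/min to L/s).
f = 5158 * 74.34 / 60
f = 383445.72 / 60
f = 6390.76 Hz

6390.76 Hz


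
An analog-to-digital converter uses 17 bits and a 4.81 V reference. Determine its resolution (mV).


The resolution (LSB) of an ADC is Vref / 2^n.
LSB = 4.81 / 2^17
LSB = 4.81 / 131072
LSB = 3.67e-05 V = 0.03669739 mV

0.03669739 mV


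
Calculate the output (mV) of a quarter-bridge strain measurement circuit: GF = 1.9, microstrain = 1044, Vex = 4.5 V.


Quarter bridge output: Vout = (GF * epsilon * Vex) / 4.
Vout = (1.9 * 1044e-6 * 4.5) / 4
Vout = 0.0089262 / 4 V
Vout = 0.00223155 V = 2.2315 mV

2.2315 mV
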